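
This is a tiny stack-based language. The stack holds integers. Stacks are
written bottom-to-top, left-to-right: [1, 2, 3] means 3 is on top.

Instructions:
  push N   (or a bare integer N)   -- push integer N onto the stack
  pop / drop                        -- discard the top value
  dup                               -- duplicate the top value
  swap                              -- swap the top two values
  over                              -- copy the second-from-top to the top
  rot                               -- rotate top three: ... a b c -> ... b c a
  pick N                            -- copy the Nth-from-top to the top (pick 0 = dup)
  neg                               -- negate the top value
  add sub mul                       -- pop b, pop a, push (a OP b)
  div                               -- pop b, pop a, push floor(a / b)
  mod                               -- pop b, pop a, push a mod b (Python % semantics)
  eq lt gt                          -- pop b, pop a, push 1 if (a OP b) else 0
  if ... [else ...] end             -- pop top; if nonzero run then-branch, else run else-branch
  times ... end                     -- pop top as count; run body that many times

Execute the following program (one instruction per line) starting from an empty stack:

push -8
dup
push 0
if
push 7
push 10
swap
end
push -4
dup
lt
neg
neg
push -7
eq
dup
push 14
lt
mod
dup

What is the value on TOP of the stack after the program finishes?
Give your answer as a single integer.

After 'push -8': [-8]
After 'dup': [-8, -8]
After 'push 0': [-8, -8, 0]
After 'if': [-8, -8]
After 'push -4': [-8, -8, -4]
After 'dup': [-8, -8, -4, -4]
After 'lt': [-8, -8, 0]
After 'neg': [-8, -8, 0]
After 'neg': [-8, -8, 0]
After 'push -7': [-8, -8, 0, -7]
After 'eq': [-8, -8, 0]
After 'dup': [-8, -8, 0, 0]
After 'push 14': [-8, -8, 0, 0, 14]
After 'lt': [-8, -8, 0, 1]
After 'mod': [-8, -8, 0]
After 'dup': [-8, -8, 0, 0]

Answer: 0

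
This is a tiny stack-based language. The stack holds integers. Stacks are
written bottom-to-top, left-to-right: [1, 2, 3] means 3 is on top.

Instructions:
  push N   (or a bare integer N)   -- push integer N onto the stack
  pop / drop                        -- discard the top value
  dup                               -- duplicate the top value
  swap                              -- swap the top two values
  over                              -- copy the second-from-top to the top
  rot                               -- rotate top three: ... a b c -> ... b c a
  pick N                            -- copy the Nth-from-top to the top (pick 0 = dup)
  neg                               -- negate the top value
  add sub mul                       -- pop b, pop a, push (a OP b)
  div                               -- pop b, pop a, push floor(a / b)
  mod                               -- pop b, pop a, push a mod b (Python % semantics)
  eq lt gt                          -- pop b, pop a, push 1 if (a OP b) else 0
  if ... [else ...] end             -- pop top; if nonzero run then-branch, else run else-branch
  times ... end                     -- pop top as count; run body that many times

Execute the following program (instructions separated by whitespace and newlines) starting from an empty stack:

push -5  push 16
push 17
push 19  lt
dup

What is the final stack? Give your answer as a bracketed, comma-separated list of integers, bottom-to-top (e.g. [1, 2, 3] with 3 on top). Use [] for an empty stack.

Answer: [-5, 16, 1, 1]

Derivation:
After 'push -5': [-5]
After 'push 16': [-5, 16]
After 'push 17': [-5, 16, 17]
After 'push 19': [-5, 16, 17, 19]
After 'lt': [-5, 16, 1]
After 'dup': [-5, 16, 1, 1]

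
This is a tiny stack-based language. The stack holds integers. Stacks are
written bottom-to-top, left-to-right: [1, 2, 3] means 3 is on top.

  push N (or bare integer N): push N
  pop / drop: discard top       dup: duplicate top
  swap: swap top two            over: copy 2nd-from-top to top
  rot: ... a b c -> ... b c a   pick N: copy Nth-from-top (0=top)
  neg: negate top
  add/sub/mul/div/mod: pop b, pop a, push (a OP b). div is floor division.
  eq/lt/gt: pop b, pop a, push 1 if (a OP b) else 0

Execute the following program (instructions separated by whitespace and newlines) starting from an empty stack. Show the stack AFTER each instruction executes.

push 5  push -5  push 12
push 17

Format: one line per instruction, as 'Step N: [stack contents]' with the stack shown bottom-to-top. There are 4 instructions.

Step 1: [5]
Step 2: [5, -5]
Step 3: [5, -5, 12]
Step 4: [5, -5, 12, 17]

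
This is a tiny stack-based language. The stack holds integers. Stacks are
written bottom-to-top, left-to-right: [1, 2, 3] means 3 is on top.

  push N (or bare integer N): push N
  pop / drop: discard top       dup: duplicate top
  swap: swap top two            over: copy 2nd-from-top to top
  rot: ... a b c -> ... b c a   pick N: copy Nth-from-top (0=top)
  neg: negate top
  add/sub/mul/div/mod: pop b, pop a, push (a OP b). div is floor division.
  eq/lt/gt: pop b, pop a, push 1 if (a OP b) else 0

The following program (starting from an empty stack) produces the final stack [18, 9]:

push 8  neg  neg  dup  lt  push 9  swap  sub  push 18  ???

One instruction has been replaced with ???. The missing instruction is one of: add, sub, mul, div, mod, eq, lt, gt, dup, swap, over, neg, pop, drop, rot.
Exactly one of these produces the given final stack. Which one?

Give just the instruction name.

Stack before ???: [9, 18]
Stack after ???:  [18, 9]
The instruction that transforms [9, 18] -> [18, 9] is: swap

Answer: swap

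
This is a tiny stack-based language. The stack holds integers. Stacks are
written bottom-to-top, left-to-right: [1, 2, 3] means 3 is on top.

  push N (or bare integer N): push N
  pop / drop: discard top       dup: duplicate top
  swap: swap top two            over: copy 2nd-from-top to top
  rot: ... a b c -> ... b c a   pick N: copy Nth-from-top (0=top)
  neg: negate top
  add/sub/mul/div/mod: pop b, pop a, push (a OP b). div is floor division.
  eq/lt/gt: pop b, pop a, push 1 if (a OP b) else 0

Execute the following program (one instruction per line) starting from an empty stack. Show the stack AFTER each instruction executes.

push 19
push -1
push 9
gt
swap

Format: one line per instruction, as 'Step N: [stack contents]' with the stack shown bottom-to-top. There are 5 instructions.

Step 1: [19]
Step 2: [19, -1]
Step 3: [19, -1, 9]
Step 4: [19, 0]
Step 5: [0, 19]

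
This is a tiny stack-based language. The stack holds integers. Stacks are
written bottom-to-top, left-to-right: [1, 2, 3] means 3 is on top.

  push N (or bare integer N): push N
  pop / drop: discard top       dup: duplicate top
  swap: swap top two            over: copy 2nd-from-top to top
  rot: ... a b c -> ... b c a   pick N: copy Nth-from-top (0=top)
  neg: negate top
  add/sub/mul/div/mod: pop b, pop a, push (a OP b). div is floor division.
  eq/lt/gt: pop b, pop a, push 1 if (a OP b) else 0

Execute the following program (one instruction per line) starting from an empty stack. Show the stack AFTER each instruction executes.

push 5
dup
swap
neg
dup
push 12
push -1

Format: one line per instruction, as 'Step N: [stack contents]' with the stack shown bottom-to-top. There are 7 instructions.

Step 1: [5]
Step 2: [5, 5]
Step 3: [5, 5]
Step 4: [5, -5]
Step 5: [5, -5, -5]
Step 6: [5, -5, -5, 12]
Step 7: [5, -5, -5, 12, -1]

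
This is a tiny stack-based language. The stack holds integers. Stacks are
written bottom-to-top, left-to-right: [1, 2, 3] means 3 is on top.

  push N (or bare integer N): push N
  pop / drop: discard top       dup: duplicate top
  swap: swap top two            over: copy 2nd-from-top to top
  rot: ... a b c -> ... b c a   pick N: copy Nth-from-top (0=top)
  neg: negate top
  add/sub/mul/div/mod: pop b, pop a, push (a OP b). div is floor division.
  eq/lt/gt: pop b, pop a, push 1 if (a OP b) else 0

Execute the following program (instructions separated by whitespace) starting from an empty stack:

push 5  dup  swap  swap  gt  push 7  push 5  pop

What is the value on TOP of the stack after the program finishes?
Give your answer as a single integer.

After 'push 5': [5]
After 'dup': [5, 5]
After 'swap': [5, 5]
After 'swap': [5, 5]
After 'gt': [0]
After 'push 7': [0, 7]
After 'push 5': [0, 7, 5]
After 'pop': [0, 7]

Answer: 7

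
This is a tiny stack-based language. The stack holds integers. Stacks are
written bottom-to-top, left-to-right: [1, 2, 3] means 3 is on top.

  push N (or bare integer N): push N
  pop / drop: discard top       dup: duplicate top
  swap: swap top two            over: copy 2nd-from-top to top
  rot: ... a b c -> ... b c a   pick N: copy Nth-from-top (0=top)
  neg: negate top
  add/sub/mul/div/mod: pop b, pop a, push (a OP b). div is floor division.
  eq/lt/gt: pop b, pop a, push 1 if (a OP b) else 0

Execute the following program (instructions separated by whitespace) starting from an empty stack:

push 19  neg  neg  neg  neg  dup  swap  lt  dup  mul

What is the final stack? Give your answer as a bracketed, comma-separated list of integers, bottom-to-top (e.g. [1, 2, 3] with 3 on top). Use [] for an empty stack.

Answer: [0]

Derivation:
After 'push 19': [19]
After 'neg': [-19]
After 'neg': [19]
After 'neg': [-19]
After 'neg': [19]
After 'dup': [19, 19]
After 'swap': [19, 19]
After 'lt': [0]
After 'dup': [0, 0]
After 'mul': [0]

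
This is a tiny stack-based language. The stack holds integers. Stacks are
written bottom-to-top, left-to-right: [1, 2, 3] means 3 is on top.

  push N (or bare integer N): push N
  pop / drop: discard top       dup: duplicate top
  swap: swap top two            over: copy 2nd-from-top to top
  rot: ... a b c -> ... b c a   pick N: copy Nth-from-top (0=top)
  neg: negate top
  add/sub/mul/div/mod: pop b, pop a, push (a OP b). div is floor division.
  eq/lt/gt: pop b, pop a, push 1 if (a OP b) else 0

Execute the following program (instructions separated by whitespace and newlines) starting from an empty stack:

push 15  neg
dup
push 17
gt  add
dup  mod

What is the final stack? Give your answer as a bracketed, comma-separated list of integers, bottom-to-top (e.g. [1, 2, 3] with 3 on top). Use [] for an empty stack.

Answer: [0]

Derivation:
After 'push 15': [15]
After 'neg': [-15]
After 'dup': [-15, -15]
After 'push 17': [-15, -15, 17]
After 'gt': [-15, 0]
After 'add': [-15]
After 'dup': [-15, -15]
After 'mod': [0]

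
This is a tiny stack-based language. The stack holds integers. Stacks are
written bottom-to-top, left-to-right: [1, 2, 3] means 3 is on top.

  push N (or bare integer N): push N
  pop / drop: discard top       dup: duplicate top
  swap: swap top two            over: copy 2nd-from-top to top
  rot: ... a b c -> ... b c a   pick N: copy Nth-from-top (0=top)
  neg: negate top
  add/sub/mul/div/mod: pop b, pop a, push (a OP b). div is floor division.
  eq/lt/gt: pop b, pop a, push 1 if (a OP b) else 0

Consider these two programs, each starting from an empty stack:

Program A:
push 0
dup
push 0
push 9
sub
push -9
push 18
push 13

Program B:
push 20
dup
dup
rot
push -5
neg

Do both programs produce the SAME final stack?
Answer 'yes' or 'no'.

Program A trace:
  After 'push 0': [0]
  After 'dup': [0, 0]
  After 'push 0': [0, 0, 0]
  After 'push 9': [0, 0, 0, 9]
  After 'sub': [0, 0, -9]
  After 'push -9': [0, 0, -9, -9]
  After 'push 18': [0, 0, -9, -9, 18]
  After 'push 13': [0, 0, -9, -9, 18, 13]
Program A final stack: [0, 0, -9, -9, 18, 13]

Program B trace:
  After 'push 20': [20]
  After 'dup': [20, 20]
  After 'dup': [20, 20, 20]
  After 'rot': [20, 20, 20]
  After 'push -5': [20, 20, 20, -5]
  After 'neg': [20, 20, 20, 5]
Program B final stack: [20, 20, 20, 5]
Same: no

Answer: no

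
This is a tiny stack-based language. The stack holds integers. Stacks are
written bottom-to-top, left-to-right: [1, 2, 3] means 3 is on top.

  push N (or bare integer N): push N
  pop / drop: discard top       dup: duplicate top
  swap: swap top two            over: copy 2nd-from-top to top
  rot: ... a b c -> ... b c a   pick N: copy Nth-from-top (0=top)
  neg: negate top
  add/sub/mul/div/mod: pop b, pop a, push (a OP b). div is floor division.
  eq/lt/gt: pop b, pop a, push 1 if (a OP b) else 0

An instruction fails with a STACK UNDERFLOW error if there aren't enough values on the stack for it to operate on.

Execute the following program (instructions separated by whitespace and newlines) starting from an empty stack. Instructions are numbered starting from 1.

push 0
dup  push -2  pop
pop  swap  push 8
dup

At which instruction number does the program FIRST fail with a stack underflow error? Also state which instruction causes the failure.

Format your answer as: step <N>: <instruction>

Step 1 ('push 0'): stack = [0], depth = 1
Step 2 ('dup'): stack = [0, 0], depth = 2
Step 3 ('push -2'): stack = [0, 0, -2], depth = 3
Step 4 ('pop'): stack = [0, 0], depth = 2
Step 5 ('pop'): stack = [0], depth = 1
Step 6 ('swap'): needs 2 value(s) but depth is 1 — STACK UNDERFLOW

Answer: step 6: swap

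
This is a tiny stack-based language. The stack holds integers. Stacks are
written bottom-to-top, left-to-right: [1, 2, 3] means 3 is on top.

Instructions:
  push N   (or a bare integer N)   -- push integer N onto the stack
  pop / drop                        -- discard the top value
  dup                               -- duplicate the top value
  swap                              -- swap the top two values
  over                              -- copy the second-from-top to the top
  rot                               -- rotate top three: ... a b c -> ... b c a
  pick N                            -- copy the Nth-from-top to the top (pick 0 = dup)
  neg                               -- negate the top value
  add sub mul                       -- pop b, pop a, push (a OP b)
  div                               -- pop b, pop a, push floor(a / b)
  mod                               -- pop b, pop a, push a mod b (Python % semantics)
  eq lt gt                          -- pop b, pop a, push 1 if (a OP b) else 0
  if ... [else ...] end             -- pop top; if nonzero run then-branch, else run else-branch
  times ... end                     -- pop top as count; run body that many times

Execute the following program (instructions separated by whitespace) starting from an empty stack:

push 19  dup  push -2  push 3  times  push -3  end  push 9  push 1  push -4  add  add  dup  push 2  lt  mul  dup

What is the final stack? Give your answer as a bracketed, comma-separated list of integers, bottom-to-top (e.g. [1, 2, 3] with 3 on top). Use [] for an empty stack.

After 'push 19': [19]
After 'dup': [19, 19]
After 'push -2': [19, 19, -2]
After 'push 3': [19, 19, -2, 3]
After 'times': [19, 19, -2]
After 'push -3': [19, 19, -2, -3]
After 'push -3': [19, 19, -2, -3, -3]
After 'push -3': [19, 19, -2, -3, -3, -3]
After 'push 9': [19, 19, -2, -3, -3, -3, 9]
After 'push 1': [19, 19, -2, -3, -3, -3, 9, 1]
After 'push -4': [19, 19, -2, -3, -3, -3, 9, 1, -4]
After 'add': [19, 19, -2, -3, -3, -3, 9, -3]
After 'add': [19, 19, -2, -3, -3, -3, 6]
After 'dup': [19, 19, -2, -3, -3, -3, 6, 6]
After 'push 2': [19, 19, -2, -3, -3, -3, 6, 6, 2]
After 'lt': [19, 19, -2, -3, -3, -3, 6, 0]
After 'mul': [19, 19, -2, -3, -3, -3, 0]
After 'dup': [19, 19, -2, -3, -3, -3, 0, 0]

Answer: [19, 19, -2, -3, -3, -3, 0, 0]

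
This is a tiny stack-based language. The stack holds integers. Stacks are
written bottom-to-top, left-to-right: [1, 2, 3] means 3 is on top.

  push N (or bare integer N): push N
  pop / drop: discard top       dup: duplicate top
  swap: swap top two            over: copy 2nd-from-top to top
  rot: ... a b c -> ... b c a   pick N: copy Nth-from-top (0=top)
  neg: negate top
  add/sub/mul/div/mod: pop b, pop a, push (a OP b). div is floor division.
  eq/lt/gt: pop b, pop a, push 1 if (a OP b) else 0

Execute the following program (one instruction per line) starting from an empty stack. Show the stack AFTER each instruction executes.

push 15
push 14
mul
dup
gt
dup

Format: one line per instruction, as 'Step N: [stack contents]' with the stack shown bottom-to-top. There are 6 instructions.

Step 1: [15]
Step 2: [15, 14]
Step 3: [210]
Step 4: [210, 210]
Step 5: [0]
Step 6: [0, 0]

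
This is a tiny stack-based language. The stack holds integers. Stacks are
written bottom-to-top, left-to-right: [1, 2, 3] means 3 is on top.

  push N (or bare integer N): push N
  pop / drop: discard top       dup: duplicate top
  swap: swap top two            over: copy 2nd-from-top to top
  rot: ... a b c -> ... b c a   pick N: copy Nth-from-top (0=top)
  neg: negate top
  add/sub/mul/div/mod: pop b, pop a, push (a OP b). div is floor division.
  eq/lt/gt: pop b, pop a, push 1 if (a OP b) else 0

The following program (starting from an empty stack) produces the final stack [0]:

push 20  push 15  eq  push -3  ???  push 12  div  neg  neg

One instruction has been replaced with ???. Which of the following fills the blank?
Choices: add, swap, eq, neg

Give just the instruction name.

Answer: eq

Derivation:
Stack before ???: [0, -3]
Stack after ???:  [0]
Checking each choice:
  add: produces [-1]
  swap: produces [-3, 0]
  eq: MATCH
  neg: produces [0, 0]


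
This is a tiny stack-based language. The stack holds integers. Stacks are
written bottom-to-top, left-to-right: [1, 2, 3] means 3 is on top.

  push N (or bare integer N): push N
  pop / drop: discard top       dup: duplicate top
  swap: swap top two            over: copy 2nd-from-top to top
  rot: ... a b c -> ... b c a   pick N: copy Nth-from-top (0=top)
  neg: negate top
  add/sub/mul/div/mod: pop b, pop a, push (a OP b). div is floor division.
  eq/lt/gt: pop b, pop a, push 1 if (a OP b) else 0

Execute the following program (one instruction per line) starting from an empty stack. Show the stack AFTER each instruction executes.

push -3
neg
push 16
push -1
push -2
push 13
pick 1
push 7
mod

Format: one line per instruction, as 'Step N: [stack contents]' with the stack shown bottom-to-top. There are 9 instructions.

Step 1: [-3]
Step 2: [3]
Step 3: [3, 16]
Step 4: [3, 16, -1]
Step 5: [3, 16, -1, -2]
Step 6: [3, 16, -1, -2, 13]
Step 7: [3, 16, -1, -2, 13, -2]
Step 8: [3, 16, -1, -2, 13, -2, 7]
Step 9: [3, 16, -1, -2, 13, 5]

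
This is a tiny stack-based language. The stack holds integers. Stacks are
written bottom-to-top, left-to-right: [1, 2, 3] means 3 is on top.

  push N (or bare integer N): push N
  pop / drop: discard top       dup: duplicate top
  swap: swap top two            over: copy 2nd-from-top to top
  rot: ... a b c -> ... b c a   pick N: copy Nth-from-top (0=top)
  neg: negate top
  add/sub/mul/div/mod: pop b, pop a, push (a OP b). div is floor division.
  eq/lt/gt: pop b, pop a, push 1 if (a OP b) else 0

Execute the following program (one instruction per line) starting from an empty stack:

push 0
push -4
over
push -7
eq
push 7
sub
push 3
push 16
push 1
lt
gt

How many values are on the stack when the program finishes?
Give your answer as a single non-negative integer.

After 'push 0': stack = [0] (depth 1)
After 'push -4': stack = [0, -4] (depth 2)
After 'over': stack = [0, -4, 0] (depth 3)
After 'push -7': stack = [0, -4, 0, -7] (depth 4)
After 'eq': stack = [0, -4, 0] (depth 3)
After 'push 7': stack = [0, -4, 0, 7] (depth 4)
After 'sub': stack = [0, -4, -7] (depth 3)
After 'push 3': stack = [0, -4, -7, 3] (depth 4)
After 'push 16': stack = [0, -4, -7, 3, 16] (depth 5)
After 'push 1': stack = [0, -4, -7, 3, 16, 1] (depth 6)
After 'lt': stack = [0, -4, -7, 3, 0] (depth 5)
After 'gt': stack = [0, -4, -7, 1] (depth 4)

Answer: 4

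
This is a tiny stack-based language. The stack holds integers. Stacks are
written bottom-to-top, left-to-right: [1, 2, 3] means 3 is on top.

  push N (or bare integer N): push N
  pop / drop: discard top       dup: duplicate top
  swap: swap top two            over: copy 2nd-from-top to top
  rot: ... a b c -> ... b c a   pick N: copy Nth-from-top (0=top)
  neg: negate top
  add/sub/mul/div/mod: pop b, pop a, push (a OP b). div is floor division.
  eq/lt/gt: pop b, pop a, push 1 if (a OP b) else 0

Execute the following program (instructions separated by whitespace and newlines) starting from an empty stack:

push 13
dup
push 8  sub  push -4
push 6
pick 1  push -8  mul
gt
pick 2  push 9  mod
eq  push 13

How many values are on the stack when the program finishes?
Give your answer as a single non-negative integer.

After 'push 13': stack = [13] (depth 1)
After 'dup': stack = [13, 13] (depth 2)
After 'push 8': stack = [13, 13, 8] (depth 3)
After 'sub': stack = [13, 5] (depth 2)
After 'push -4': stack = [13, 5, -4] (depth 3)
After 'push 6': stack = [13, 5, -4, 6] (depth 4)
After 'pick 1': stack = [13, 5, -4, 6, -4] (depth 5)
After 'push -8': stack = [13, 5, -4, 6, -4, -8] (depth 6)
After 'mul': stack = [13, 5, -4, 6, 32] (depth 5)
After 'gt': stack = [13, 5, -4, 0] (depth 4)
After 'pick 2': stack = [13, 5, -4, 0, 5] (depth 5)
After 'push 9': stack = [13, 5, -4, 0, 5, 9] (depth 6)
After 'mod': stack = [13, 5, -4, 0, 5] (depth 5)
After 'eq': stack = [13, 5, -4, 0] (depth 4)
After 'push 13': stack = [13, 5, -4, 0, 13] (depth 5)

Answer: 5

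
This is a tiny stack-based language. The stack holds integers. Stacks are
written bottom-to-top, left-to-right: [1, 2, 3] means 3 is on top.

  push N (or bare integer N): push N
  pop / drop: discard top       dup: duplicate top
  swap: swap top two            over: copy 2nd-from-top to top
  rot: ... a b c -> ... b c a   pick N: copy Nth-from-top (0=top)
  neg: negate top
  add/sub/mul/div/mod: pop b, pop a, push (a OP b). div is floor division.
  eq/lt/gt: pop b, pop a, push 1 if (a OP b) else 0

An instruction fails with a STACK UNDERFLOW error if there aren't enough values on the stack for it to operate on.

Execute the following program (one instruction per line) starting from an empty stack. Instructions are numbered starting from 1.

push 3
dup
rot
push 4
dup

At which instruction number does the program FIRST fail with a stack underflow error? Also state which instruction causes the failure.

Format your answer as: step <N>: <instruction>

Answer: step 3: rot

Derivation:
Step 1 ('push 3'): stack = [3], depth = 1
Step 2 ('dup'): stack = [3, 3], depth = 2
Step 3 ('rot'): needs 3 value(s) but depth is 2 — STACK UNDERFLOW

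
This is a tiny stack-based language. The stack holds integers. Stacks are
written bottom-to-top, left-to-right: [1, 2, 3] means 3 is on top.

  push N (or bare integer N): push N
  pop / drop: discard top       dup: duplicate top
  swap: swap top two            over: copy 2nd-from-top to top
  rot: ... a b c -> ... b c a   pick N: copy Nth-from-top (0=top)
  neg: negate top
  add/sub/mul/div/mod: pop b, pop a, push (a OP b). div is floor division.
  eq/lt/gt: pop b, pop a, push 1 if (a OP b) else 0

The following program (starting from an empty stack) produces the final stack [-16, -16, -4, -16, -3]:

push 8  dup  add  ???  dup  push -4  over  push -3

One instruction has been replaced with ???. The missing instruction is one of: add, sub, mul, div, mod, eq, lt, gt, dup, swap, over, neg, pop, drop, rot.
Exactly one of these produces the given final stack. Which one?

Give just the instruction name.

Answer: neg

Derivation:
Stack before ???: [16]
Stack after ???:  [-16]
The instruction that transforms [16] -> [-16] is: neg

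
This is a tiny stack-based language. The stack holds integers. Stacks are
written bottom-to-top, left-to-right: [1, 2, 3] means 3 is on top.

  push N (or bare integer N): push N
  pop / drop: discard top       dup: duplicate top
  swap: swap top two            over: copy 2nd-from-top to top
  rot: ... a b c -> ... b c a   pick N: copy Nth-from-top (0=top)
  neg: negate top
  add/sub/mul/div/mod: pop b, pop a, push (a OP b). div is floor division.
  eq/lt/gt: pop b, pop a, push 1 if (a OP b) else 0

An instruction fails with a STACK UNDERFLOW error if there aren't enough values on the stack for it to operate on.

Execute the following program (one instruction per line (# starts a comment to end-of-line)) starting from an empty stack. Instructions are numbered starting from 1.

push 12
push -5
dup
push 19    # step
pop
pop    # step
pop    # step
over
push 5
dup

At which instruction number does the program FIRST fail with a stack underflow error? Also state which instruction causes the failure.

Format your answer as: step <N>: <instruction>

Step 1 ('push 12'): stack = [12], depth = 1
Step 2 ('push -5'): stack = [12, -5], depth = 2
Step 3 ('dup'): stack = [12, -5, -5], depth = 3
Step 4 ('push 19'): stack = [12, -5, -5, 19], depth = 4
Step 5 ('pop'): stack = [12, -5, -5], depth = 3
Step 6 ('pop'): stack = [12, -5], depth = 2
Step 7 ('pop'): stack = [12], depth = 1
Step 8 ('over'): needs 2 value(s) but depth is 1 — STACK UNDERFLOW

Answer: step 8: over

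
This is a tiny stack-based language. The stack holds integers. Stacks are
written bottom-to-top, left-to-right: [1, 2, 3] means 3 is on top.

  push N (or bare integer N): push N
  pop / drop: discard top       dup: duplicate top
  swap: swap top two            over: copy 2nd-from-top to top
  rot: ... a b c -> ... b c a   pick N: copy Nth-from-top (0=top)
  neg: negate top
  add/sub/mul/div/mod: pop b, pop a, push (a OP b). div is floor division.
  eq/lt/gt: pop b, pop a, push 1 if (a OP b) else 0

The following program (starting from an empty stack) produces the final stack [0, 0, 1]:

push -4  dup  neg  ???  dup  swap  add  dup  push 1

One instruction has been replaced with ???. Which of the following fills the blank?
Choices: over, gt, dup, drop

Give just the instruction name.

Stack before ???: [-4, 4]
Stack after ???:  [0]
Checking each choice:
  over: produces [-4, 4, -8, -8, 1]
  gt: MATCH
  dup: produces [-4, 4, 8, 8, 1]
  drop: produces [-8, -8, 1]


Answer: gt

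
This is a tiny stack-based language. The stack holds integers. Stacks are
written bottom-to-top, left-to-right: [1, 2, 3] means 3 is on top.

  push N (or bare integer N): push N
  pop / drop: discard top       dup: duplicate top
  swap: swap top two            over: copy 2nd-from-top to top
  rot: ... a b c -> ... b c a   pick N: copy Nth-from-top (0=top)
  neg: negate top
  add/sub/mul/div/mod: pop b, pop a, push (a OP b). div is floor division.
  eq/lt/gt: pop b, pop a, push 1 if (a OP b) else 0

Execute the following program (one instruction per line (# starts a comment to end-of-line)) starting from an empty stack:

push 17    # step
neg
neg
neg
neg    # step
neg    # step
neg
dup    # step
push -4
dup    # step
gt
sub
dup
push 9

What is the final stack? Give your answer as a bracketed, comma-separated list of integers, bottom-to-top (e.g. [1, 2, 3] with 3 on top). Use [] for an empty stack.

After 'push 17': [17]
After 'neg': [-17]
After 'neg': [17]
After 'neg': [-17]
After 'neg': [17]
After 'neg': [-17]
After 'neg': [17]
After 'dup': [17, 17]
After 'push -4': [17, 17, -4]
After 'dup': [17, 17, -4, -4]
After 'gt': [17, 17, 0]
After 'sub': [17, 17]
After 'dup': [17, 17, 17]
After 'push 9': [17, 17, 17, 9]

Answer: [17, 17, 17, 9]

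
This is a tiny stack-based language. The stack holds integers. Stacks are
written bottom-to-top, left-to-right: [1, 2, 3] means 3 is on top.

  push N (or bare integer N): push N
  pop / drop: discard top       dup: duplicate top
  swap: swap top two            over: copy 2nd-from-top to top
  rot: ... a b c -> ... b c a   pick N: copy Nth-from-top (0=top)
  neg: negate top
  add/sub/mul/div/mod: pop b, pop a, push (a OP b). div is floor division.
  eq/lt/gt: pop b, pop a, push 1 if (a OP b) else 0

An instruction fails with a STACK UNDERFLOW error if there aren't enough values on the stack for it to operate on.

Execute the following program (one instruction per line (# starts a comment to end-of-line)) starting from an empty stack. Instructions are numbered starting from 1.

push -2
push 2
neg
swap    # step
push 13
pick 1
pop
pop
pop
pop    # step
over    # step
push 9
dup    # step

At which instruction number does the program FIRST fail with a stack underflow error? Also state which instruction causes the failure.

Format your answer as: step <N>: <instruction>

Step 1 ('push -2'): stack = [-2], depth = 1
Step 2 ('push 2'): stack = [-2, 2], depth = 2
Step 3 ('neg'): stack = [-2, -2], depth = 2
Step 4 ('swap'): stack = [-2, -2], depth = 2
Step 5 ('push 13'): stack = [-2, -2, 13], depth = 3
Step 6 ('pick 1'): stack = [-2, -2, 13, -2], depth = 4
Step 7 ('pop'): stack = [-2, -2, 13], depth = 3
Step 8 ('pop'): stack = [-2, -2], depth = 2
Step 9 ('pop'): stack = [-2], depth = 1
Step 10 ('pop'): stack = [], depth = 0
Step 11 ('over'): needs 2 value(s) but depth is 0 — STACK UNDERFLOW

Answer: step 11: over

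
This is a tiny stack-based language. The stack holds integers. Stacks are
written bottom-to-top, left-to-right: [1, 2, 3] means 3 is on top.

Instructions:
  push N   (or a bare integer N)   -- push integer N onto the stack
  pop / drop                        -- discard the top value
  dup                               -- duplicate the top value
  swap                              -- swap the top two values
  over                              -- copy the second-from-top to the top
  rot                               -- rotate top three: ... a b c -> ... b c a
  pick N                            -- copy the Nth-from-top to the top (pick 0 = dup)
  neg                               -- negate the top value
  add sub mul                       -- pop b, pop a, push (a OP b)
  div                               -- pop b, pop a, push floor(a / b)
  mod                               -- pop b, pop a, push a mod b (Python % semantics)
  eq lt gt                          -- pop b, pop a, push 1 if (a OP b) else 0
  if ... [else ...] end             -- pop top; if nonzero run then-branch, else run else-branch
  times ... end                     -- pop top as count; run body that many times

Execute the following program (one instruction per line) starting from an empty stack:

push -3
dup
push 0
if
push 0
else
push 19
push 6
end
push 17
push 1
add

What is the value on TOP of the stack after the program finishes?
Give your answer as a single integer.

Answer: 18

Derivation:
After 'push -3': [-3]
After 'dup': [-3, -3]
After 'push 0': [-3, -3, 0]
After 'if': [-3, -3]
After 'push 19': [-3, -3, 19]
After 'push 6': [-3, -3, 19, 6]
After 'push 17': [-3, -3, 19, 6, 17]
After 'push 1': [-3, -3, 19, 6, 17, 1]
After 'add': [-3, -3, 19, 6, 18]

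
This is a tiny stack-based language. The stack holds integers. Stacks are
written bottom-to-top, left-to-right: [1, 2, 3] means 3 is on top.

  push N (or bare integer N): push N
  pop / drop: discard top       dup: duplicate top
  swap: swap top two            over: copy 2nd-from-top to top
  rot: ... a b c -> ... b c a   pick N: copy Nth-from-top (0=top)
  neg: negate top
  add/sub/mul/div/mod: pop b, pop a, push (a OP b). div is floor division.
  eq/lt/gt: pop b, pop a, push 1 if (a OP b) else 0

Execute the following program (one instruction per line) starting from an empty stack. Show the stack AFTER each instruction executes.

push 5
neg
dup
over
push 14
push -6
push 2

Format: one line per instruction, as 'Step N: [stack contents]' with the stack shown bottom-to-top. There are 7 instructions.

Step 1: [5]
Step 2: [-5]
Step 3: [-5, -5]
Step 4: [-5, -5, -5]
Step 5: [-5, -5, -5, 14]
Step 6: [-5, -5, -5, 14, -6]
Step 7: [-5, -5, -5, 14, -6, 2]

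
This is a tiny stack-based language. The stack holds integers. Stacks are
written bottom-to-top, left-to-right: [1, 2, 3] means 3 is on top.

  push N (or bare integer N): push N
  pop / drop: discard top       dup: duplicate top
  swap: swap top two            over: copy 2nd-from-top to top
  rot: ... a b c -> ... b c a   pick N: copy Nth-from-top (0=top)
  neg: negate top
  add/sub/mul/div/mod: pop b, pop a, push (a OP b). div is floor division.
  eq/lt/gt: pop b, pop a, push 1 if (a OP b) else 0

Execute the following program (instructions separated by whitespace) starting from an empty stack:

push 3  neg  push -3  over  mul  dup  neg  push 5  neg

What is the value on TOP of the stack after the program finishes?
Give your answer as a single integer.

Answer: -5

Derivation:
After 'push 3': [3]
After 'neg': [-3]
After 'push -3': [-3, -3]
After 'over': [-3, -3, -3]
After 'mul': [-3, 9]
After 'dup': [-3, 9, 9]
After 'neg': [-3, 9, -9]
After 'push 5': [-3, 9, -9, 5]
After 'neg': [-3, 9, -9, -5]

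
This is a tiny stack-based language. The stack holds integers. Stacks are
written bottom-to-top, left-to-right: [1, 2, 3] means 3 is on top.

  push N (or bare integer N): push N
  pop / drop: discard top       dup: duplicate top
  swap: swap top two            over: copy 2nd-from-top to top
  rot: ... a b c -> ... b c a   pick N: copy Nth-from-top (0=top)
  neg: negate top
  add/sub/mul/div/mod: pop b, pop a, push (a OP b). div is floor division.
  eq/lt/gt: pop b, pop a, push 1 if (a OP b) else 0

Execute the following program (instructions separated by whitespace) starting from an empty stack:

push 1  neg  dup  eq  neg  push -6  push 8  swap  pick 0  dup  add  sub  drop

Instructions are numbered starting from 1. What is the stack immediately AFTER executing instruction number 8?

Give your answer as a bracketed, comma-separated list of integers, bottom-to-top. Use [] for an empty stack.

Step 1 ('push 1'): [1]
Step 2 ('neg'): [-1]
Step 3 ('dup'): [-1, -1]
Step 4 ('eq'): [1]
Step 5 ('neg'): [-1]
Step 6 ('push -6'): [-1, -6]
Step 7 ('push 8'): [-1, -6, 8]
Step 8 ('swap'): [-1, 8, -6]

Answer: [-1, 8, -6]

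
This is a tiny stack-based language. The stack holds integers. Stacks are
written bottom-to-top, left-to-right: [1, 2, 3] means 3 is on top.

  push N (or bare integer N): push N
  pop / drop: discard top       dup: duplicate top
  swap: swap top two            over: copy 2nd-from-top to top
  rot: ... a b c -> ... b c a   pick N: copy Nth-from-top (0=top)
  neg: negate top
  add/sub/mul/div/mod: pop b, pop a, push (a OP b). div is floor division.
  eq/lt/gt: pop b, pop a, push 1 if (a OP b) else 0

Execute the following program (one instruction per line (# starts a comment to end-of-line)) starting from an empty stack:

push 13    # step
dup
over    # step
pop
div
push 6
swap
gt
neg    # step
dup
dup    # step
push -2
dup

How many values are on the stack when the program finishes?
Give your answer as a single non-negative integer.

Answer: 5

Derivation:
After 'push 13': stack = [13] (depth 1)
After 'dup': stack = [13, 13] (depth 2)
After 'over': stack = [13, 13, 13] (depth 3)
After 'pop': stack = [13, 13] (depth 2)
After 'div': stack = [1] (depth 1)
After 'push 6': stack = [1, 6] (depth 2)
After 'swap': stack = [6, 1] (depth 2)
After 'gt': stack = [1] (depth 1)
After 'neg': stack = [-1] (depth 1)
After 'dup': stack = [-1, -1] (depth 2)
After 'dup': stack = [-1, -1, -1] (depth 3)
After 'push -2': stack = [-1, -1, -1, -2] (depth 4)
After 'dup': stack = [-1, -1, -1, -2, -2] (depth 5)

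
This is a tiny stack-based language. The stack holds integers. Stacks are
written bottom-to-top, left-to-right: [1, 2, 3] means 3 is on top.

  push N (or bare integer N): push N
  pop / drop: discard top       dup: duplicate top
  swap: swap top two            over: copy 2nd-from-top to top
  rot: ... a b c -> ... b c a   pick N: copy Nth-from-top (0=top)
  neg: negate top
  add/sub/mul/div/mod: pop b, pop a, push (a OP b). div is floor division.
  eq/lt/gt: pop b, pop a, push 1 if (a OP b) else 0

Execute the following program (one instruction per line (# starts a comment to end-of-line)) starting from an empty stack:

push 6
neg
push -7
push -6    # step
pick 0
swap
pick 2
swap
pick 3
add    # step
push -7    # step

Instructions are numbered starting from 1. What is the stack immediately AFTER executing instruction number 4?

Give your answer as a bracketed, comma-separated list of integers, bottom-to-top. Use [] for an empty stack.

Step 1 ('push 6'): [6]
Step 2 ('neg'): [-6]
Step 3 ('push -7'): [-6, -7]
Step 4 ('push -6'): [-6, -7, -6]

Answer: [-6, -7, -6]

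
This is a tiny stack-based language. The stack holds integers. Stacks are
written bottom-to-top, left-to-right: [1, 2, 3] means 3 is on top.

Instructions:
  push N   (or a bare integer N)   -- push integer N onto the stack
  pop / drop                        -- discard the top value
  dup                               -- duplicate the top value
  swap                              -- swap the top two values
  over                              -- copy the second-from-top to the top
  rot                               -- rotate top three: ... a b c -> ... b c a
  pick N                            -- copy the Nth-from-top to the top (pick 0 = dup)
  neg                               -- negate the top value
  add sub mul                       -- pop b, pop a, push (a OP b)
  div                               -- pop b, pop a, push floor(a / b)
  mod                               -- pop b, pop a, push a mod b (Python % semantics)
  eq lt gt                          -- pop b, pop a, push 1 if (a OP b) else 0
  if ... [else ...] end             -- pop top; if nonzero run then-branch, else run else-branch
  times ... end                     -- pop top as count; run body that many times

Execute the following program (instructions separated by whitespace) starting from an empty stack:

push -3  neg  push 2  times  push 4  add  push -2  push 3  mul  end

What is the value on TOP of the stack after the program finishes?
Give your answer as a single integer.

After 'push -3': [-3]
After 'neg': [3]
After 'push 2': [3, 2]
After 'times': [3]
After 'push 4': [3, 4]
After 'add': [7]
After 'push -2': [7, -2]
After 'push 3': [7, -2, 3]
After 'mul': [7, -6]
After 'push 4': [7, -6, 4]
After 'add': [7, -2]
After 'push -2': [7, -2, -2]
After 'push 3': [7, -2, -2, 3]
After 'mul': [7, -2, -6]

Answer: -6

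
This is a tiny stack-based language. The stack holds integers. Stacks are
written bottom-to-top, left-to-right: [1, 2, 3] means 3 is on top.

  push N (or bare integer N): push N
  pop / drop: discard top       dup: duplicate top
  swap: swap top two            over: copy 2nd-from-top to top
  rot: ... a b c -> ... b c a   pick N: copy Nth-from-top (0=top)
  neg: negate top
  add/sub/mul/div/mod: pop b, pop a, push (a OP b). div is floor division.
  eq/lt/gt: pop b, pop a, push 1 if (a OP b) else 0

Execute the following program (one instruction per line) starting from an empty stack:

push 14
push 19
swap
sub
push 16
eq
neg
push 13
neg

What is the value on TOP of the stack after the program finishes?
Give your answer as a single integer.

After 'push 14': [14]
After 'push 19': [14, 19]
After 'swap': [19, 14]
After 'sub': [5]
After 'push 16': [5, 16]
After 'eq': [0]
After 'neg': [0]
After 'push 13': [0, 13]
After 'neg': [0, -13]

Answer: -13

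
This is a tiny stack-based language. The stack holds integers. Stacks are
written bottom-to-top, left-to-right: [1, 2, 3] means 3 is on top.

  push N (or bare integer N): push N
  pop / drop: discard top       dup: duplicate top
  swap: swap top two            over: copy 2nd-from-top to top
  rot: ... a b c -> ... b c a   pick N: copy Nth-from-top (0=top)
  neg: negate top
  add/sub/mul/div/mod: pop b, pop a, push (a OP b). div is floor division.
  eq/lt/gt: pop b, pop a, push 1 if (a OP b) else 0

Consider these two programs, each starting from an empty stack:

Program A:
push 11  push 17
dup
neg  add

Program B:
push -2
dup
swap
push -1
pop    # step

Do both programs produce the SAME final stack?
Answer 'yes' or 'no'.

Program A trace:
  After 'push 11': [11]
  After 'push 17': [11, 17]
  After 'dup': [11, 17, 17]
  After 'neg': [11, 17, -17]
  After 'add': [11, 0]
Program A final stack: [11, 0]

Program B trace:
  After 'push -2': [-2]
  After 'dup': [-2, -2]
  After 'swap': [-2, -2]
  After 'push -1': [-2, -2, -1]
  After 'pop': [-2, -2]
Program B final stack: [-2, -2]
Same: no

Answer: no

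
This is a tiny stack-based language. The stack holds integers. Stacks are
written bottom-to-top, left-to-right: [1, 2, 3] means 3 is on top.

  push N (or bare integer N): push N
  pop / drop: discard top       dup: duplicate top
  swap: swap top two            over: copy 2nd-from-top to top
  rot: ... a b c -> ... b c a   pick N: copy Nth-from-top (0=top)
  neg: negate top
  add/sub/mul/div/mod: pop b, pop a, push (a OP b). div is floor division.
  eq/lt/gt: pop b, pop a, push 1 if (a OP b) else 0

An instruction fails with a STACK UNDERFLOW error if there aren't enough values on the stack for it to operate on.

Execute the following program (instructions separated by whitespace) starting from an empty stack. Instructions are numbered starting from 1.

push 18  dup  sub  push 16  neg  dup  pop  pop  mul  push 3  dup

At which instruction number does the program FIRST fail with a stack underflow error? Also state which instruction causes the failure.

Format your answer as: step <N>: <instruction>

Step 1 ('push 18'): stack = [18], depth = 1
Step 2 ('dup'): stack = [18, 18], depth = 2
Step 3 ('sub'): stack = [0], depth = 1
Step 4 ('push 16'): stack = [0, 16], depth = 2
Step 5 ('neg'): stack = [0, -16], depth = 2
Step 6 ('dup'): stack = [0, -16, -16], depth = 3
Step 7 ('pop'): stack = [0, -16], depth = 2
Step 8 ('pop'): stack = [0], depth = 1
Step 9 ('mul'): needs 2 value(s) but depth is 1 — STACK UNDERFLOW

Answer: step 9: mul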